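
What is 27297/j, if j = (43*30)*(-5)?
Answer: -9099/2150 ≈ -4.2321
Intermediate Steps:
j = -6450 (j = 1290*(-5) = -6450)
27297/j = 27297/(-6450) = 27297*(-1/6450) = -9099/2150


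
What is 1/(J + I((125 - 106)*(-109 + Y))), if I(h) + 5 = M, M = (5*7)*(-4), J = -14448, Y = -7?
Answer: -1/14593 ≈ -6.8526e-5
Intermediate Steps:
M = -140 (M = 35*(-4) = -140)
I(h) = -145 (I(h) = -5 - 140 = -145)
1/(J + I((125 - 106)*(-109 + Y))) = 1/(-14448 - 145) = 1/(-14593) = -1/14593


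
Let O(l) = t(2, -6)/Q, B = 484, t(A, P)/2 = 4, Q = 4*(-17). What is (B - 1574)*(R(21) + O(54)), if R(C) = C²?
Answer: -8169550/17 ≈ -4.8056e+5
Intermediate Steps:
Q = -68
t(A, P) = 8 (t(A, P) = 2*4 = 8)
O(l) = -2/17 (O(l) = 8/(-68) = 8*(-1/68) = -2/17)
(B - 1574)*(R(21) + O(54)) = (484 - 1574)*(21² - 2/17) = -1090*(441 - 2/17) = -1090*7495/17 = -8169550/17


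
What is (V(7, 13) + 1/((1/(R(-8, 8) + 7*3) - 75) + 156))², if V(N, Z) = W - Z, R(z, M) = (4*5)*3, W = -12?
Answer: 26885832961/43059844 ≈ 624.38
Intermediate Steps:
R(z, M) = 60 (R(z, M) = 20*3 = 60)
V(N, Z) = -12 - Z
(V(7, 13) + 1/((1/(R(-8, 8) + 7*3) - 75) + 156))² = ((-12 - 1*13) + 1/((1/(60 + 7*3) - 75) + 156))² = ((-12 - 13) + 1/((1/(60 + 21) - 75) + 156))² = (-25 + 1/((1/81 - 75) + 156))² = (-25 + 1/(-6074/81 + 156))² = (-25 + 1/(6562/81))² = (-25 + 81/6562)² = (-163969/6562)² = 26885832961/43059844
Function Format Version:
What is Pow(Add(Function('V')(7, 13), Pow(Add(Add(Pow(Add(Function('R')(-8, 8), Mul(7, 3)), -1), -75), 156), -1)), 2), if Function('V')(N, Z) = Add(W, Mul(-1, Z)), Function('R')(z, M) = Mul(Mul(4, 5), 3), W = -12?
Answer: Rational(26885832961, 43059844) ≈ 624.38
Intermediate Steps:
Function('R')(z, M) = 60 (Function('R')(z, M) = Mul(20, 3) = 60)
Function('V')(N, Z) = Add(-12, Mul(-1, Z))
Pow(Add(Function('V')(7, 13), Pow(Add(Add(Pow(Add(Function('R')(-8, 8), Mul(7, 3)), -1), -75), 156), -1)), 2) = Pow(Add(Add(-12, Mul(-1, 13)), Pow(Add(Add(Pow(Add(60, Mul(7, 3)), -1), -75), 156), -1)), 2) = Pow(Add(Add(-12, -13), Pow(Add(Add(Pow(Add(60, 21), -1), -75), 156), -1)), 2) = Pow(Add(-25, Pow(Add(Add(Pow(81, -1), -75), 156), -1)), 2) = Pow(Add(-25, Pow(Add(Add(Rational(1, 81), -75), 156), -1)), 2) = Pow(Add(-25, Pow(Add(Rational(-6074, 81), 156), -1)), 2) = Pow(Add(-25, Pow(Rational(6562, 81), -1)), 2) = Pow(Add(-25, Rational(81, 6562)), 2) = Pow(Rational(-163969, 6562), 2) = Rational(26885832961, 43059844)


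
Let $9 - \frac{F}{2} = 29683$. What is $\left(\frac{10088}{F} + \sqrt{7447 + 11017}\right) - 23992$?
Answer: $- \frac{355971826}{14837} + 4 \sqrt{1154} \approx -23856.0$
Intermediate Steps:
$F = -59348$ ($F = 18 - 59366 = -59348$)
$\left(\frac{10088}{F} + \sqrt{7447 + 11017}\right) - 23992 = \left(\frac{10088}{-59348} + \sqrt{7447 + 11017}\right) - 23992 = \left(10088 \left(- \frac{1}{59348}\right) + \sqrt{18464}\right) - 23992 = \left(- \frac{2522}{14837} + 4 \sqrt{1154}\right) - 23992 = - \frac{355971826}{14837} + 4 \sqrt{1154}$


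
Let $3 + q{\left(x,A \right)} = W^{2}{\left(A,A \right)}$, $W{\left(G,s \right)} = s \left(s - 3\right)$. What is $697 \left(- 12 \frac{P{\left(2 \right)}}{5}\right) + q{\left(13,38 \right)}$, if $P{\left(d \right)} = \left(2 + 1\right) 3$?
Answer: $\frac{8769209}{5} \approx 1.7538 \cdot 10^{6}$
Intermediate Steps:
$W{\left(G,s \right)} = s \left(-3 + s\right)$
$P{\left(d \right)} = 9$ ($P{\left(d \right)} = 3 \cdot 3 = 9$)
$q{\left(x,A \right)} = -3 + A^{2} \left(-3 + A\right)^{2}$ ($q{\left(x,A \right)} = -3 + \left(A \left(-3 + A\right)\right)^{2} = -3 + A^{2} \left(-3 + A\right)^{2}$)
$697 \left(- 12 \frac{P{\left(2 \right)}}{5}\right) + q{\left(13,38 \right)} = 697 \left(- 12 \cdot \frac{9}{5}\right) - \left(3 - 38^{2} \left(-3 + 38\right)^{2}\right) = 697 \left(- 12 \cdot 9 \cdot \frac{1}{5}\right) - \left(3 - 1444 \cdot 35^{2}\right) = 697 \left(\left(-12\right) \frac{9}{5}\right) + \left(-3 + 1444 \cdot 1225\right) = 697 \left(- \frac{108}{5}\right) + \left(-3 + 1768900\right) = - \frac{75276}{5} + 1768897 = \frac{8769209}{5}$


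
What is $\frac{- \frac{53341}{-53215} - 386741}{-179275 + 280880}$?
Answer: $- \frac{20580368974}{5406910075} \approx -3.8063$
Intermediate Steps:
$\frac{- \frac{53341}{-53215} - 386741}{-179275 + 280880} = \frac{\left(-53341\right) \left(- \frac{1}{53215}\right) - 386741}{101605} = \left(\frac{53341}{53215} - 386741\right) \frac{1}{101605} = \left(- \frac{20580368974}{53215}\right) \frac{1}{101605} = - \frac{20580368974}{5406910075}$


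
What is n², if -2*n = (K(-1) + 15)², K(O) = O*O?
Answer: 16384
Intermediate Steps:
K(O) = O²
n = -128 (n = -((-1)² + 15)²/2 = -(1 + 15)²/2 = -½*16² = -½*256 = -128)
n² = (-128)² = 16384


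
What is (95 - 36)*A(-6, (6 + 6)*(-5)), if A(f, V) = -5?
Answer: -295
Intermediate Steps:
(95 - 36)*A(-6, (6 + 6)*(-5)) = (95 - 36)*(-5) = 59*(-5) = -295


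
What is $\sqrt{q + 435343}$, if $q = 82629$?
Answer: $2 \sqrt{129493} \approx 719.7$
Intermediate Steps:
$\sqrt{q + 435343} = \sqrt{82629 + 435343} = \sqrt{517972} = 2 \sqrt{129493}$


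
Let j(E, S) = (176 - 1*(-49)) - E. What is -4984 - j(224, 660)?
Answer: -4985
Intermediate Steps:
j(E, S) = 225 - E (j(E, S) = (176 + 49) - E = 225 - E)
-4984 - j(224, 660) = -4984 - (225 - 1*224) = -4984 - (225 - 224) = -4984 - 1*1 = -4984 - 1 = -4985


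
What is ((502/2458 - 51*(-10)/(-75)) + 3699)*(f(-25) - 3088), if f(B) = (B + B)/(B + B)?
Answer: -70043486688/6145 ≈ -1.1398e+7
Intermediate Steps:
f(B) = 1 (f(B) = (2*B)/((2*B)) = (2*B)*(1/(2*B)) = 1)
((502/2458 - 51*(-10)/(-75)) + 3699)*(f(-25) - 3088) = ((502/2458 - 51*(-10)/(-75)) + 3699)*(1 - 3088) = ((502*(1/2458) + 510*(-1/75)) + 3699)*(-3087) = ((251/1229 - 34/5) + 3699)*(-3087) = (-40531/6145 + 3699)*(-3087) = (22689824/6145)*(-3087) = -70043486688/6145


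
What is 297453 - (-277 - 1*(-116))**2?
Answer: 271532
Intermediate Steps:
297453 - (-277 - 1*(-116))**2 = 297453 - (-277 + 116)**2 = 297453 - 1*(-161)**2 = 297453 - 1*25921 = 297453 - 25921 = 271532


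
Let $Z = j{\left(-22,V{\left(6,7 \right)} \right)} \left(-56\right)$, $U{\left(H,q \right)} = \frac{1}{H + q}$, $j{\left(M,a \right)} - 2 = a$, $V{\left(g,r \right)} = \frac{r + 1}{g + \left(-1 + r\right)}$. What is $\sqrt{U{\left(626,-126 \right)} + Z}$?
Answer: $\frac{i \sqrt{3359955}}{150} \approx 12.22 i$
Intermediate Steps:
$V{\left(g,r \right)} = \frac{1 + r}{-1 + g + r}$
$j{\left(M,a \right)} = 2 + a$
$Z = - \frac{448}{3}$ ($Z = \left(2 + \frac{1 + 7}{-1 + 6 + 7}\right) \left(-56\right) = \left(2 + \frac{1}{12} \cdot 8\right) \left(-56\right) = \left(2 + \frac{2}{3}\right) \left(-56\right) = \frac{8}{3} \left(-56\right) = - \frac{448}{3} \approx -149.33$)
$\sqrt{U{\left(626,-126 \right)} + Z} = \sqrt{\frac{1}{626 - 126} - \frac{448}{3}} = \sqrt{\frac{1}{500} - \frac{448}{3}} = \sqrt{- \frac{223997}{1500}} = \frac{i \sqrt{3359955}}{150}$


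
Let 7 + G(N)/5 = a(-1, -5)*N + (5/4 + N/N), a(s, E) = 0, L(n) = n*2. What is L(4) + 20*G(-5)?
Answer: -467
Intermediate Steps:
L(n) = 2*n
G(N) = -95/4 (G(N) = -35 + 5*(0*N + (5/4 + N/N)) = -35 + 5*(0 + (5*(¼) + 1)) = -35 + 5*(0 + (5/4 + 1)) = -35 + 5*(0 + 9/4) = -35 + 5*(9/4) = -35 + 45/4 = -95/4)
L(4) + 20*G(-5) = 2*4 + 20*(-95/4) = 8 - 475 = -467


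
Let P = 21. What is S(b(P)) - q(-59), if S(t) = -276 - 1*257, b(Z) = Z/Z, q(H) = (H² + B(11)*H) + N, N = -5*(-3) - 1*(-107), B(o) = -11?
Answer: -4785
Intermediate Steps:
N = 122 (N = 15 + 107 = 122)
q(H) = 122 + H² - 11*H (q(H) = (H² - 11*H) + 122 = 122 + H² - 11*H)
b(Z) = 1
S(t) = -533 (S(t) = -276 - 257 = -533)
S(b(P)) - q(-59) = -533 - (122 + (-59)² - 11*(-59)) = -533 - (122 + 3481 + 649) = -533 - 1*4252 = -533 - 4252 = -4785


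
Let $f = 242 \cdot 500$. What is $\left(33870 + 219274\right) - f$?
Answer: $132144$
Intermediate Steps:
$f = 121000$
$\left(33870 + 219274\right) - f = \left(33870 + 219274\right) - 121000 = 253144 - 121000 = 132144$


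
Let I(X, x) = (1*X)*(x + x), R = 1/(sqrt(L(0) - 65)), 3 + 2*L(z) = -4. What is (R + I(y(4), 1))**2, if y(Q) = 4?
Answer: (1096 - I*sqrt(274))**2/18769 ≈ 63.985 - 1.9332*I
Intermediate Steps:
L(z) = -7/2 (L(z) = -3/2 + (1/2)*(-4) = -3/2 - 2 = -7/2)
R = -I*sqrt(274)/137 (R = 1/(sqrt(-7/2 - 65)) = 1/(sqrt(-137/2)) = 1/(I*sqrt(274)/2) = -I*sqrt(274)/137 ≈ -0.12082*I)
I(X, x) = 2*X*x (I(X, x) = X*(2*x) = 2*X*x)
(R + I(y(4), 1))**2 = (-I*sqrt(274)/137 + 2*4*1)**2 = (-I*sqrt(274)/137 + 8)**2 = (8 - I*sqrt(274)/137)**2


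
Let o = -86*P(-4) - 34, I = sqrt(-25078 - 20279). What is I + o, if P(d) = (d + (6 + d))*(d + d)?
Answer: -1410 + I*sqrt(45357) ≈ -1410.0 + 212.97*I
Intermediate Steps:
I = I*sqrt(45357) (I = sqrt(-45357) = I*sqrt(45357) ≈ 212.97*I)
P(d) = 2*d*(6 + 2*d) (P(d) = (6 + 2*d)*(2*d) = 2*d*(6 + 2*d))
o = -1410 (o = -344*(-4)*(3 - 4) - 34 = -344*(-4)*(-1) - 34 = -86*16 - 34 = -1376 - 34 = -1410)
I + o = I*sqrt(45357) - 1410 = -1410 + I*sqrt(45357)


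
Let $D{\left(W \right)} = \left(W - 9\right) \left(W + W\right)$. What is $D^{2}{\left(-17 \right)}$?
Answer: $781456$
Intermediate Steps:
$D{\left(W \right)} = 2 W \left(-9 + W\right)$ ($D{\left(W \right)} = \left(-9 + W\right) 2 W = 2 W \left(-9 + W\right)$)
$D^{2}{\left(-17 \right)} = \left(2 \left(-17\right) \left(-9 - 17\right)\right)^{2} = \left(2 \left(-17\right) \left(-26\right)\right)^{2} = 884^{2} = 781456$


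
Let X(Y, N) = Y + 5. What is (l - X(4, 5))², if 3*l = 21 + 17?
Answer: 121/9 ≈ 13.444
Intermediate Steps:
X(Y, N) = 5 + Y
l = 38/3 (l = (21 + 17)/3 = (⅓)*38 = 38/3 ≈ 12.667)
(l - X(4, 5))² = (38/3 - (5 + 4))² = (38/3 - 1*9)² = (38/3 - 9)² = (11/3)² = 121/9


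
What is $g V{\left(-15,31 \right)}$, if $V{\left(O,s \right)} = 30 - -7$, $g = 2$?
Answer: $74$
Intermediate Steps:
$V{\left(O,s \right)} = 37$ ($V{\left(O,s \right)} = 30 + 7 = 37$)
$g V{\left(-15,31 \right)} = 2 \cdot 37 = 74$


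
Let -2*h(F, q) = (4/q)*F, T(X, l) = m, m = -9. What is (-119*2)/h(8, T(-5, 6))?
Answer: -1071/8 ≈ -133.88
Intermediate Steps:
T(X, l) = -9
h(F, q) = -2*F/q (h(F, q) = -4/q*F/2 = -2*F/q)
(-119*2)/h(8, T(-5, 6)) = (-119*2)/((-2*8/(-9))) = -238/((-2*8*(-1/9))) = -238/16/9 = -238*9/16 = -1071/8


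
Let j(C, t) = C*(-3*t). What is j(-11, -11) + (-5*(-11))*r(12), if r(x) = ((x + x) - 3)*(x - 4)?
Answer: 8877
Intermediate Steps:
j(C, t) = -3*C*t
r(x) = (-4 + x)*(-3 + 2*x) (r(x) = (2*x - 3)*(-4 + x) = (-3 + 2*x)*(-4 + x) = (-4 + x)*(-3 + 2*x))
j(-11, -11) + (-5*(-11))*r(12) = -3*(-11)*(-11) + (-5*(-11))*(12 - 11*12 + 2*12²) = -363 + 55*(12 - 132 + 2*144) = -363 + 55*(12 - 132 + 288) = -363 + 55*168 = -363 + 9240 = 8877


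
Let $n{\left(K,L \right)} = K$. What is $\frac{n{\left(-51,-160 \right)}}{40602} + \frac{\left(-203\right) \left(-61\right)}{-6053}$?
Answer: $- \frac{167694423}{81921302} \approx -2.047$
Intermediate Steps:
$\frac{n{\left(-51,-160 \right)}}{40602} + \frac{\left(-203\right) \left(-61\right)}{-6053} = - \frac{51}{40602} + \frac{\left(-203\right) \left(-61\right)}{-6053} = \left(-51\right) \frac{1}{40602} + 12383 \left(- \frac{1}{6053}\right) = - \frac{17}{13534} - \frac{12383}{6053} = - \frac{167694423}{81921302}$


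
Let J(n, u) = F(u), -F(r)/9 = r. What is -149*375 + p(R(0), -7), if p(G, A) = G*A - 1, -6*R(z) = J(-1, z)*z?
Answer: -55876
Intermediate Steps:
F(r) = -9*r
J(n, u) = -9*u
R(z) = 3*z²/2 (R(z) = -(-9*z)*z/6 = -(-3)*z²/2 = 3*z²/2)
p(G, A) = -1 + A*G (p(G, A) = A*G - 1 = -1 + A*G)
-149*375 + p(R(0), -7) = -149*375 + (-1 - 21*0²/2) = -55875 + (-1 - 21*0/2) = -55875 + (-1 - 7*0) = -55875 + (-1 + 0) = -55875 - 1 = -55876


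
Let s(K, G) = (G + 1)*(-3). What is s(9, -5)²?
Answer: 144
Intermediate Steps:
s(K, G) = -3 - 3*G (s(K, G) = (1 + G)*(-3) = -3 - 3*G)
s(9, -5)² = (-3 - 3*(-5))² = (-3 + 15)² = 12² = 144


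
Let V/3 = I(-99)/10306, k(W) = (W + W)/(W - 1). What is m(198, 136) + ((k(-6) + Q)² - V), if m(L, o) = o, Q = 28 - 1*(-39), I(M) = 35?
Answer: 2453080505/504994 ≈ 4857.6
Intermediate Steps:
Q = 67 (Q = 28 + 39 = 67)
k(W) = 2*W/(-1 + W) (k(W) = (2*W)/(-1 + W) = 2*W/(-1 + W))
V = 105/10306 (V = 3*(35/10306) = 105/10306 ≈ 0.010188)
m(198, 136) + ((k(-6) + Q)² - V) = 136 + ((2*(-6)/(-1 - 6) + 67)² - 1*105/10306) = 136 + ((2*(-6)/(-7) + 67)² - 105/10306) = 136 + ((2*(-6)*(-⅐) + 67)² - 105/10306) = 136 + ((12/7 + 67)² - 105/10306) = 136 + ((481/7)² - 105/10306) = 136 + (231361/49 - 105/10306) = 136 + 2384401321/504994 = 2453080505/504994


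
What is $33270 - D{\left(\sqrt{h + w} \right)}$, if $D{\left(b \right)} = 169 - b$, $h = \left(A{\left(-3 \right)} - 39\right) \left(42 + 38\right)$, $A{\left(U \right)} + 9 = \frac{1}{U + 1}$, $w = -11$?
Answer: $33101 + i \sqrt{3891} \approx 33101.0 + 62.378 i$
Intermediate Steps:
$A{\left(U \right)} = -9 + \frac{1}{1 + U}$ ($A{\left(U \right)} = -9 + \frac{1}{U + 1} = -9 + \frac{1}{1 + U}$)
$h = -3880$ ($h = \left(\frac{-8 - -27}{1 - 3} - 39\right) \left(42 + 38\right) = \left(\frac{-8 + 27}{-2} - 39\right) 80 = \left(\left(- \frac{1}{2}\right) 19 - 39\right) 80 = \left(- \frac{19}{2} - 39\right) 80 = \left(- \frac{97}{2}\right) 80 = -3880$)
$33270 - D{\left(\sqrt{h + w} \right)} = 33270 - \left(169 - \sqrt{-3880 - 11}\right) = 33270 - \left(169 - \sqrt{-3891}\right) = 33270 - \left(169 - i \sqrt{3891}\right) = 33101 + i \sqrt{3891}$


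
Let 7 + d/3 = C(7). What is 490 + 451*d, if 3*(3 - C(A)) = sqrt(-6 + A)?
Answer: -5373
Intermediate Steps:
C(A) = 3 - sqrt(-6 + A)/3
d = -13 (d = -21 + 3*(3 - sqrt(-6 + 7)/3) = -21 + 3*(3 - sqrt(1)/3) = -21 + 3*(3 - 1/3*1) = -21 + 3*(3 - 1/3) = -21 + 3*(8/3) = -21 + 8 = -13)
490 + 451*d = 490 + 451*(-13) = 490 - 5863 = -5373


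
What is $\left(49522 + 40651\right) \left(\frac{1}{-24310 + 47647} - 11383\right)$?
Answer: $- \frac{23954012897110}{23337} \approx -1.0264 \cdot 10^{9}$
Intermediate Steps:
$\left(49522 + 40651\right) \left(\frac{1}{-24310 + 47647} - 11383\right) = 90173 \left(\frac{1}{23337} - 11383\right) = 90173 \left(- \frac{265645070}{23337}\right) = - \frac{23954012897110}{23337}$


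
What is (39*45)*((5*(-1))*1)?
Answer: -8775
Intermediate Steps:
(39*45)*((5*(-1))*1) = 1755*(-5*1) = 1755*(-5) = -8775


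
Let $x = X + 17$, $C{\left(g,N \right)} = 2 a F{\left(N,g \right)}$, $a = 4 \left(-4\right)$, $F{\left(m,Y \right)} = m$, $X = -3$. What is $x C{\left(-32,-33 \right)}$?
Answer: $14784$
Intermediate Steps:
$a = -16$
$C{\left(g,N \right)} = - 32 N$ ($C{\left(g,N \right)} = 2 \left(-16\right) N = - 32 N$)
$x = 14$ ($x = -3 + 17 = 14$)
$x C{\left(-32,-33 \right)} = 14 \left(\left(-32\right) \left(-33\right)\right) = 14 \cdot 1056 = 14784$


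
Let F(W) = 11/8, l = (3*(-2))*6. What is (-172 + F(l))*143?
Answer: -195195/8 ≈ -24399.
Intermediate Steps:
l = -36 (l = -6*6 = -36)
F(W) = 11/8 (F(W) = 11*(⅛) = 11/8)
(-172 + F(l))*143 = (-172 + 11/8)*143 = -1365/8*143 = -195195/8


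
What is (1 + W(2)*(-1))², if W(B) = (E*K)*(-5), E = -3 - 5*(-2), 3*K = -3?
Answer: 1156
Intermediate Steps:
K = -1 (K = (⅓)*(-3) = -1)
E = 7 (E = -3 + 10 = 7)
W(B) = 35 (W(B) = (7*(-1))*(-5) = -7*(-5) = 35)
(1 + W(2)*(-1))² = (1 + 35*(-1))² = (1 - 35)² = (-34)² = 1156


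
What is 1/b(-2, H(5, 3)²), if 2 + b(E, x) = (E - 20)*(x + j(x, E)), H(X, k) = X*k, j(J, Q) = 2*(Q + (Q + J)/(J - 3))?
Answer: -111/544810 ≈ -0.00020374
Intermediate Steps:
j(J, Q) = 2*Q + 2*(J + Q)/(-3 + J) (j(J, Q) = 2*(Q + (J + Q)/(-3 + J)) = 2*Q + 2*(J + Q)/(-3 + J))
b(E, x) = -2 + (-20 + E)*(x + 2*(x - 2*E + E*x)/(-3 + x)) (b(E, x) = -2 + (E - 20)*(x + 2*(x - 2*E + x*E)/(-3 + x)) = -2 + (-20 + E)*(x + 2*(x - 2*E + E*x)/(-3 + x)))
1/b(-2, H(5, 3)²) = 1/((-40*(5*3)² + 80*(-2) + (-3 + (5*3)²)*(-2 - 20*(5*3)² - 2*(5*3)²) - 40*(-2)*(5*3)² + 2*(-2)*((5*3)² - 2*(-2) - 2*(5*3)²))/(-3 + (5*3)²)) = 1/((-40*15² - 160 + (-3 + 15²)*(-2 - 20*15² - 2*15²) - 40*(-2)*15² + 2*(-2)*(15² + 4 - 2*15²))/(-3 + 15²)) = 1/((-40*225 - 160 + (-3 + 225)*(-2 - 20*225 - 2*225) - 40*(-2)*225 + 2*(-2)*(225 + 4 - 2*225))/(-3 + 225)) = 1/((-9000 - 160 + 222*(-2 - 4500 - 450) + 18000 + 2*(-2)*(225 + 4 - 450))/222) = 1/((-9000 - 160 + 222*(-4952) + 18000 + 2*(-2)*(-221))/222) = 1/((-9000 - 160 - 1099344 + 18000 + 884)/222) = 1/((1/222)*(-1089620)) = 1/(-544810/111) = -111/544810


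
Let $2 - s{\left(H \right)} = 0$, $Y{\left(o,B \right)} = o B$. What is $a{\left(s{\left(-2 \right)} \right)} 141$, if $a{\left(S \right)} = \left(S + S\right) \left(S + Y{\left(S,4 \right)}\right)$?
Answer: $5640$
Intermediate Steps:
$Y{\left(o,B \right)} = B o$
$s{\left(H \right)} = 2$ ($s{\left(H \right)} = 2 - 0 = 2 + 0 = 2$)
$a{\left(S \right)} = 10 S^{2}$ ($a{\left(S \right)} = \left(S + S\right) \left(S + 4 S\right) = 2 S 5 S = 10 S^{2}$)
$a{\left(s{\left(-2 \right)} \right)} 141 = 10 \cdot 2^{2} \cdot 141 = 10 \cdot 4 \cdot 141 = 40 \cdot 141 = 5640$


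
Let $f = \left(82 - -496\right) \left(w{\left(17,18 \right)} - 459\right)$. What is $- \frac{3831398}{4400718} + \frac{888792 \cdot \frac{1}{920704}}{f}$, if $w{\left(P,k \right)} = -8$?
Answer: $- \frac{59511900342402653}{68354688096012192} \approx -0.87063$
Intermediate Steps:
$f = -269926$ ($f = \left(82 - -496\right) \left(-8 - 459\right) = \left(82 + 496\right) \left(-8 - 459\right) = 578 \left(-467\right) = -269926$)
$- \frac{3831398}{4400718} + \frac{888792 \cdot \frac{1}{920704}}{f} = - \frac{3831398}{4400718} + \frac{888792 \cdot \frac{1}{920704}}{-269926} = \left(-3831398\right) \frac{1}{4400718} + 888792 \cdot \frac{1}{920704} \left(- \frac{1}{269926}\right) = - \frac{1915699}{2200359} + \frac{111099}{115088} \left(- \frac{1}{269926}\right) = - \frac{1915699}{2200359} - \frac{111099}{31065243488} = - \frac{59511900342402653}{68354688096012192}$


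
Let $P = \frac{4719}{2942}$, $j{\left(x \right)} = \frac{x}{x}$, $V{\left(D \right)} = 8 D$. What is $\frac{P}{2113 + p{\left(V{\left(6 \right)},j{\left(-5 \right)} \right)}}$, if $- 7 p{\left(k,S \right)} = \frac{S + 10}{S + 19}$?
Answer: $\frac{110110}{145045013} \approx 0.00075914$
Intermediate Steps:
$j{\left(x \right)} = 1$
$p{\left(k,S \right)} = - \frac{10 + S}{7 \left(19 + S\right)}$ ($p{\left(k,S \right)} = - \frac{\left(S + 10\right) \frac{1}{S + 19}}{7} = - \frac{\left(10 + S\right) \frac{1}{19 + S}}{7} = - \frac{\frac{1}{19 + S} \left(10 + S\right)}{7} = - \frac{10 + S}{7 \left(19 + S\right)}$)
$P = \frac{4719}{2942}$ ($P = 4719 \cdot \frac{1}{2942} = \frac{4719}{2942} \approx 1.604$)
$\frac{P}{2113 + p{\left(V{\left(6 \right)},j{\left(-5 \right)} \right)}} = \frac{4719}{2942 \left(2113 + \frac{-10 - 1}{7 \left(19 + 1\right)}\right)} = \frac{4719}{2942 \left(2113 + \frac{-10 - 1}{7 \cdot 20}\right)} = \frac{4719}{2942 \left(2113 + \frac{1}{7} \cdot \frac{1}{20} \left(-11\right)\right)} = \frac{4719}{2942 \left(2113 - \frac{11}{140}\right)} = \frac{4719}{2942 \cdot \frac{295809}{140}} = \frac{4719}{2942} \cdot \frac{140}{295809} = \frac{110110}{145045013}$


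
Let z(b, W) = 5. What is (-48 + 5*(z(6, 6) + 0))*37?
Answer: -851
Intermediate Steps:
(-48 + 5*(z(6, 6) + 0))*37 = (-48 + 5*(5 + 0))*37 = (-48 + 5*5)*37 = (-48 + 25)*37 = -23*37 = -851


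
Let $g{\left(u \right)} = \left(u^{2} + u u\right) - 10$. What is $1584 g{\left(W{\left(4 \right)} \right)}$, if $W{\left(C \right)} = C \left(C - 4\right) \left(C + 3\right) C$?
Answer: $-15840$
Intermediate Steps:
$W{\left(C \right)} = C^{2} \left(-4 + C\right) \left(3 + C\right)$ ($W{\left(C \right)} = C \left(-4 + C\right) \left(3 + C\right) C = C^{2} \left(-4 + C\right) \left(3 + C\right)$)
$g{\left(u \right)} = -10 + 2 u^{2}$ ($g{\left(u \right)} = \left(u^{2} + u^{2}\right) + \left(-10 + 0\right) = 2 u^{2} - 10 = -10 + 2 u^{2}$)
$1584 g{\left(W{\left(4 \right)} \right)} = 1584 \left(-10 + 2 \left(4^{2} \left(-12 + 4^{2} - 4\right)\right)^{2}\right) = 1584 \left(-10 + 2 \left(16 \left(-12 + 16 - 4\right)\right)^{2}\right) = 1584 \left(-10 + 2 \left(16 \cdot 0\right)^{2}\right) = 1584 \left(-10 + 2 \cdot 0^{2}\right) = 1584 \left(-10 + 2 \cdot 0\right) = 1584 \left(-10 + 0\right) = 1584 \left(-10\right) = -15840$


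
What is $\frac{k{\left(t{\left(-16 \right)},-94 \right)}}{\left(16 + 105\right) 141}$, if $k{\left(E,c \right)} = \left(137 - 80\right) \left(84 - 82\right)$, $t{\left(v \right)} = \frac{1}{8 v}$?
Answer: $\frac{38}{5687} \approx 0.0066819$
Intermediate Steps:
$t{\left(v \right)} = \frac{1}{8 v}$
$k{\left(E,c \right)} = 114$ ($k{\left(E,c \right)} = 57 \cdot 2 = 114$)
$\frac{k{\left(t{\left(-16 \right)},-94 \right)}}{\left(16 + 105\right) 141} = \frac{114}{\left(16 + 105\right) 141} = \frac{114}{121 \cdot 141} = \frac{114}{17061} = 114 \cdot \frac{1}{17061} = \frac{38}{5687}$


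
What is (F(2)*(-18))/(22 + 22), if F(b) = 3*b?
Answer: -27/11 ≈ -2.4545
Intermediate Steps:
(F(2)*(-18))/(22 + 22) = ((3*2)*(-18))/(22 + 22) = (6*(-18))/44 = -108*1/44 = -27/11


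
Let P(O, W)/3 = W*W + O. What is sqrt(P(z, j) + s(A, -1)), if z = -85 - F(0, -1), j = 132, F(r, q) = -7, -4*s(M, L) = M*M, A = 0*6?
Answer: 21*sqrt(118) ≈ 228.12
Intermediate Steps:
A = 0
s(M, L) = -M**2/4 (s(M, L) = -M*M/4 = -M**2/4)
z = -78 (z = -85 - 1*(-7) = -85 + 7 = -78)
P(O, W) = 3*O + 3*W**2 (P(O, W) = 3*(W*W + O) = 3*(W**2 + O) = 3*(O + W**2) = 3*O + 3*W**2)
sqrt(P(z, j) + s(A, -1)) = sqrt((3*(-78) + 3*132**2) - 1/4*0**2) = sqrt((-234 + 3*17424) - 1/4*0) = sqrt((-234 + 52272) + 0) = sqrt(52038 + 0) = sqrt(52038) = 21*sqrt(118)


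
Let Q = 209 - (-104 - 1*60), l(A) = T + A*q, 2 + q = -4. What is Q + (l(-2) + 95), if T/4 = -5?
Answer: 460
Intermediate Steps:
q = -6 (q = -2 - 4 = -6)
T = -20 (T = 4*(-5) = -20)
l(A) = -20 - 6*A (l(A) = -20 + A*(-6) = -20 - 6*A)
Q = 373 (Q = 209 - (-104 - 60) = 209 - 1*(-164) = 209 + 164 = 373)
Q + (l(-2) + 95) = 373 + ((-20 - 6*(-2)) + 95) = 373 + ((-20 + 12) + 95) = 373 + (-8 + 95) = 373 + 87 = 460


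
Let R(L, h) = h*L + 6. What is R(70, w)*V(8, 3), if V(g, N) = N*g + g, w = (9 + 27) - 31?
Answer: 11392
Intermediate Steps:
w = 5 (w = 36 - 31 = 5)
R(L, h) = 6 + L*h (R(L, h) = L*h + 6 = 6 + L*h)
V(g, N) = g + N*g
R(70, w)*V(8, 3) = (6 + 70*5)*(8*(1 + 3)) = (6 + 350)*(8*4) = 356*32 = 11392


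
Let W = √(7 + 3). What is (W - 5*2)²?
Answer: (10 - √10)² ≈ 46.754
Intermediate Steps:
W = √10 ≈ 3.1623
(W - 5*2)² = (√10 - 5*2)² = (√10 - 10)² = (-10 + √10)²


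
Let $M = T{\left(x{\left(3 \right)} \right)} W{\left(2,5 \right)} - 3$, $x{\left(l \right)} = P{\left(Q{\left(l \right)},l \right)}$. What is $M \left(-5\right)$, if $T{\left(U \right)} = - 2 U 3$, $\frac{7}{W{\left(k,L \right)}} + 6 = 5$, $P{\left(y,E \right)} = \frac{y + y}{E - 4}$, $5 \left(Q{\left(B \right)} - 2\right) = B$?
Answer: $1107$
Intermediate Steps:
$Q{\left(B \right)} = 2 + \frac{B}{5}$
$P{\left(y,E \right)} = \frac{2 y}{-4 + E}$
$W{\left(k,L \right)} = -7$ ($W{\left(k,L \right)} = \frac{7}{-6 + 5} = \frac{7}{-1} = 7 \left(-1\right) = -7$)
$x{\left(l \right)} = \frac{2 \left(2 + \frac{l}{5}\right)}{-4 + l}$
$T{\left(U \right)} = - 6 U$
$M = - \frac{1107}{5}$ ($M = - 6 \frac{2 \left(10 + 3\right)}{5 \left(-4 + 3\right)} \left(-7\right) - 3 = - 6 \cdot \frac{2}{5} \frac{1}{-1} \cdot 13 \left(-7\right) - 3 = - 6 \cdot \frac{2}{5} \left(-1\right) 13 \left(-7\right) - 3 = \left(-6\right) \left(- \frac{26}{5}\right) \left(-7\right) - 3 = \frac{156}{5} \left(-7\right) - 3 = - \frac{1092}{5} - 3 = - \frac{1107}{5} \approx -221.4$)
$M \left(-5\right) = \left(- \frac{1107}{5}\right) \left(-5\right) = 1107$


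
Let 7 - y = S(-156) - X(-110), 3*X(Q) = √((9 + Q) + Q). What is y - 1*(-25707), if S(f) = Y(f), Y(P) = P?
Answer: 25870 + I*√211/3 ≈ 25870.0 + 4.8419*I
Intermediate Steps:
S(f) = f
X(Q) = √(9 + 2*Q)/3 (X(Q) = √((9 + Q) + Q)/3 = √(9 + 2*Q)/3)
y = 163 + I*√211/3 (y = 7 - (-156 - √(9 + 2*(-110))/3) = 7 - (-156 - √(9 - 220)/3) = 7 - (-156 - √(-211)/3) = 7 - (-156 - I*√211/3) = 7 + (156 + I*√211/3) = 163 + I*√211/3 ≈ 163.0 + 4.8419*I)
y - 1*(-25707) = (163 + I*√211/3) - 1*(-25707) = (163 + I*√211/3) + 25707 = 25870 + I*√211/3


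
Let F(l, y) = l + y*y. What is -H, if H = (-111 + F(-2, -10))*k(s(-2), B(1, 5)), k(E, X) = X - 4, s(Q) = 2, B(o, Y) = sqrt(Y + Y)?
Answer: -52 + 13*sqrt(10) ≈ -10.890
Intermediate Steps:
B(o, Y) = sqrt(2)*sqrt(Y) (B(o, Y) = sqrt(2*Y) = sqrt(2)*sqrt(Y))
F(l, y) = l + y**2
k(E, X) = -4 + X
H = 52 - 13*sqrt(10) (H = (-111 + (-2 + (-10)**2))*(-4 + sqrt(2)*sqrt(5)) = (-111 + (-2 + 100))*(-4 + sqrt(10)) = (-111 + 98)*(-4 + sqrt(10)) = -13*(-4 + sqrt(10)) = 52 - 13*sqrt(10) ≈ 10.890)
-H = -(52 - 13*sqrt(10)) = -52 + 13*sqrt(10)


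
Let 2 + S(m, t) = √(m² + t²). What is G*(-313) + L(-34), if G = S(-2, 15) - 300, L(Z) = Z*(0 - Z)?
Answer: 93370 - 313*√229 ≈ 88634.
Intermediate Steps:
S(m, t) = -2 + √(m² + t²)
L(Z) = -Z² (L(Z) = Z*(-Z) = -Z²)
G = -302 + √229 (G = (-2 + √((-2)² + 15²)) - 300 = (-2 + √(4 + 225)) - 300 = (-2 + √229) - 300 = -302 + √229 ≈ -286.87)
G*(-313) + L(-34) = (-302 + √229)*(-313) - 1*(-34)² = (94526 - 313*√229) - 1*1156 = (94526 - 313*√229) - 1156 = 93370 - 313*√229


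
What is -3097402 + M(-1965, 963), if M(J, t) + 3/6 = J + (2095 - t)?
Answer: -6196471/2 ≈ -3.0982e+6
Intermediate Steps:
M(J, t) = 4189/2 + J - t (M(J, t) = -1/2 + (J + (2095 - t)) = -1/2 + (2095 + J - t) = 4189/2 + J - t)
-3097402 + M(-1965, 963) = -3097402 + (4189/2 - 1965 - 1*963) = -3097402 + (4189/2 - 1965 - 963) = -3097402 - 1667/2 = -6196471/2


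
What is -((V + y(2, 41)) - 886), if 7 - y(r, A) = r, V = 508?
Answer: 373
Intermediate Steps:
y(r, A) = 7 - r
-((V + y(2, 41)) - 886) = -((508 + (7 - 1*2)) - 886) = -((508 + (7 - 2)) - 886) = -((508 + 5) - 886) = -(513 - 886) = -1*(-373) = 373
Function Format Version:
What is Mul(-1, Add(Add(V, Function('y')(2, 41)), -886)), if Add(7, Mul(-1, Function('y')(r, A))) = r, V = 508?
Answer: 373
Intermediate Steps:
Function('y')(r, A) = Add(7, Mul(-1, r))
Mul(-1, Add(Add(V, Function('y')(2, 41)), -886)) = Mul(-1, Add(Add(508, Add(7, Mul(-1, 2))), -886)) = Mul(-1, Add(Add(508, Add(7, -2)), -886)) = Mul(-1, Add(Add(508, 5), -886)) = Mul(-1, Add(513, -886)) = Mul(-1, -373) = 373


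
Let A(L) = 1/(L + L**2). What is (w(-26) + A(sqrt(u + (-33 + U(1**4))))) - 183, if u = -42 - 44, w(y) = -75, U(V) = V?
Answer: (258*I - 30445*sqrt(118)/118)/(sqrt(118) - I) ≈ -258.01 - 0.00077358*I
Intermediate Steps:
u = -86
(w(-26) + A(sqrt(u + (-33 + U(1**4))))) - 183 = (-75 + 1/((sqrt(-86 + (-33 + 1**4)))*(1 + sqrt(-86 + (-33 + 1**4))))) - 183 = (-75 + 1/((sqrt(-86 + (-33 + 1)))*(1 + sqrt(-86 + (-33 + 1))))) - 183 = (-75 + 1/((sqrt(-86 - 32))*(1 + sqrt(-86 - 32)))) - 183 = (-75 + 1/((sqrt(-118))*(1 + sqrt(-118)))) - 183 = (-75 + 1/(((I*sqrt(118)))*(1 + I*sqrt(118)))) - 183 = (-75 + (-I*sqrt(118)/118)/(1 + I*sqrt(118))) - 183 = (-75 - I*sqrt(118)/(118*(1 + I*sqrt(118)))) - 183 = -258 - I*sqrt(118)/(118*(1 + I*sqrt(118)))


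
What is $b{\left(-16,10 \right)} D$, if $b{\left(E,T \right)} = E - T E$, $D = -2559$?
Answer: $-368496$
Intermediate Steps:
$b{\left(E,T \right)} = E - E T$
$b{\left(-16,10 \right)} D = - 16 \left(1 - 10\right) \left(-2559\right) = \left(-16\right) \left(-9\right) \left(-2559\right) = 144 \left(-2559\right) = -368496$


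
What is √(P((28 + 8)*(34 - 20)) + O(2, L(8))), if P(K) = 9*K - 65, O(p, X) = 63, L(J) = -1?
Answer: √4534 ≈ 67.335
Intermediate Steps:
P(K) = -65 + 9*K
√(P((28 + 8)*(34 - 20)) + O(2, L(8))) = √((-65 + 9*((28 + 8)*(34 - 20))) + 63) = √((-65 + 9*(36*14)) + 63) = √((-65 + 9*504) + 63) = √((-65 + 4536) + 63) = √(4471 + 63) = √4534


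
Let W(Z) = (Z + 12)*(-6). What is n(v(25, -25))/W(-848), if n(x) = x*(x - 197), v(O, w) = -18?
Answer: 645/836 ≈ 0.77153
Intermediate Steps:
W(Z) = -72 - 6*Z (W(Z) = (12 + Z)*(-6) = -72 - 6*Z)
n(x) = x*(-197 + x)
n(v(25, -25))/W(-848) = (-18*(-197 - 18))/(-72 - 6*(-848)) = (-18*(-215))/(-72 + 5088) = 3870/5016 = 3870*(1/5016) = 645/836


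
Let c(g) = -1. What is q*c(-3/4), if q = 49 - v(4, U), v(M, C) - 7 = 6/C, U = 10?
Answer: -207/5 ≈ -41.400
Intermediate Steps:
v(M, C) = 7 + 6/C
q = 207/5 (q = 49 - (7 + 6/10) = 49 - (7 + 6*(⅒)) = 49 - (7 + ⅗) = 49 - 1*38/5 = 49 - 38/5 = 207/5 ≈ 41.400)
q*c(-3/4) = (207/5)*(-1) = -207/5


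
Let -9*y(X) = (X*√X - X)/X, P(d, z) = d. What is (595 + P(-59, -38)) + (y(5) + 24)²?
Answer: 30170/27 - 434*√5/81 ≈ 1105.4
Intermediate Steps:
y(X) = -(X^(3/2) - X)/(9*X) (y(X) = -(X*√X - X)/(9*X) = -(X^(3/2) - X)/(9*X))
(595 + P(-59, -38)) + (y(5) + 24)² = (595 - 59) + ((⅑ - √5/9) + 24)² = 536 + (217/9 - √5/9)²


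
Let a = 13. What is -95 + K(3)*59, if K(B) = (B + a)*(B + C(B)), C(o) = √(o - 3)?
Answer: 2737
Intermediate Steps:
C(o) = √(-3 + o)
K(B) = (13 + B)*(B + √(-3 + B)) (K(B) = (B + 13)*(B + √(-3 + B)) = (13 + B)*(B + √(-3 + B)))
-95 + K(3)*59 = -95 + (3² + 13*3 + 13*√(-3 + 3) + 3*√(-3 + 3))*59 = -95 + (9 + 39 + 13*√0 + 3*√0)*59 = -95 + (9 + 39 + 13*0 + 3*0)*59 = -95 + (9 + 39 + 0 + 0)*59 = -95 + 48*59 = -95 + 2832 = 2737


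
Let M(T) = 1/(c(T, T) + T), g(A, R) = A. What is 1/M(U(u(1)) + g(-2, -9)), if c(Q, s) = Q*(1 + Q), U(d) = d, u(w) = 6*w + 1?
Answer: 35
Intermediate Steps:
u(w) = 1 + 6*w
M(T) = 1/(T + T*(1 + T)) (M(T) = 1/(T*(1 + T) + T) = 1/(T + T*(1 + T)))
1/M(U(u(1)) + g(-2, -9)) = 1/(1/(((1 + 6*1) - 2)*(2 + ((1 + 6*1) - 2)))) = 1/(1/(((1 + 6) - 2)*(2 + ((1 + 6) - 2)))) = 1/(1/((7 - 2)*(2 + (7 - 2)))) = 1/(1/(5*(2 + 5))) = 1/((1/5)/7) = 1/((1/5)*(1/7)) = 1/(1/35) = 35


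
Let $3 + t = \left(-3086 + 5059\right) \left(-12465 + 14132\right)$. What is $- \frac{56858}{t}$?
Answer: $- \frac{28429}{1644494} \approx -0.017287$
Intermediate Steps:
$t = 3288988$ ($t = -3 + \left(-3086 + 5059\right) \left(-12465 + 14132\right) = -3 + 1973 \cdot 1667 = -3 + 3288991 = 3288988$)
$- \frac{56858}{t} = - \frac{56858}{3288988} = \left(-56858\right) \frac{1}{3288988} = - \frac{28429}{1644494}$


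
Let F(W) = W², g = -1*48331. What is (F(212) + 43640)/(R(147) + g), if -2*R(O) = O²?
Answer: -177168/118271 ≈ -1.4980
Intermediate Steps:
g = -48331
R(O) = -O²/2
(F(212) + 43640)/(R(147) + g) = (212² + 43640)/(-½*147² - 48331) = (44944 + 43640)/(-½*21609 - 48331) = 88584/(-21609/2 - 48331) = 88584/(-118271/2) = 88584*(-2/118271) = -177168/118271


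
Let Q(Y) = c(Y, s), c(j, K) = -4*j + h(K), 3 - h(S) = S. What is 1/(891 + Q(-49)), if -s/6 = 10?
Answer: 1/1150 ≈ 0.00086956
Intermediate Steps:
h(S) = 3 - S
s = -60 (s = -6*10 = -60)
c(j, K) = 3 - K - 4*j (c(j, K) = -4*j + (3 - K) = 3 - K - 4*j)
Q(Y) = 63 - 4*Y (Q(Y) = 3 - 1*(-60) - 4*Y = 3 + 60 - 4*Y = 63 - 4*Y)
1/(891 + Q(-49)) = 1/(891 + (63 - 4*(-49))) = 1/(891 + (63 + 196)) = 1/(891 + 259) = 1/1150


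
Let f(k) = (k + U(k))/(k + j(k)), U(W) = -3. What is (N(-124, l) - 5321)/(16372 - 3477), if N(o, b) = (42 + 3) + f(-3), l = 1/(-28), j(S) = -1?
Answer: -10549/25790 ≈ -0.40903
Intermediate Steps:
l = -1/28 ≈ -0.035714
f(k) = (-3 + k)/(-1 + k) (f(k) = (k - 3)/(k - 1) = (-3 + k)/(-1 + k))
N(o, b) = 93/2 (N(o, b) = (42 + 3) + (-3 - 3)/(-1 - 3) = 45 - 6/(-4) = 45 - ¼*(-6) = 45 + 3/2 = 93/2)
(N(-124, l) - 5321)/(16372 - 3477) = (93/2 - 5321)/(16372 - 3477) = -10549/2/12895 = -10549/2*1/12895 = -10549/25790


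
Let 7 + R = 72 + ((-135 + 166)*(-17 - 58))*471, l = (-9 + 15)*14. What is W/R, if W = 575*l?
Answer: -690/15643 ≈ -0.044109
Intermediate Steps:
l = 84 (l = 6*14 = 84)
R = -1095010 (R = -7 + (72 + ((-135 + 166)*(-17 - 58))*471) = -7 + (72 + (31*(-75))*471) = -7 + (72 - 2325*471) = -7 + (72 - 1095075) = -7 - 1095003 = -1095010)
W = 48300 (W = 575*84 = 48300)
W/R = 48300/(-1095010) = 48300*(-1/1095010) = -690/15643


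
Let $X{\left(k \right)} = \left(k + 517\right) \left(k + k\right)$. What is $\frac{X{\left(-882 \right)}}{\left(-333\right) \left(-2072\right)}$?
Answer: $\frac{2555}{2738} \approx 0.93316$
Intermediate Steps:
$X{\left(k \right)} = 2 k \left(517 + k\right)$ ($X{\left(k \right)} = \left(517 + k\right) 2 k = 2 k \left(517 + k\right)$)
$\frac{X{\left(-882 \right)}}{\left(-333\right) \left(-2072\right)} = \frac{2 \left(-882\right) \left(517 - 882\right)}{\left(-333\right) \left(-2072\right)} = \frac{2 \left(-882\right) \left(-365\right)}{689976} = 643860 \cdot \frac{1}{689976} = \frac{2555}{2738}$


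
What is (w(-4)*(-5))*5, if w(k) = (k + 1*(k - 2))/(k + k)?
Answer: -125/4 ≈ -31.250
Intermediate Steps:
w(k) = (-2 + 2*k)/(2*k) (w(k) = (k + 1*(-2 + k))/((2*k)) = (k + (-2 + k))*(1/(2*k)) = (-2 + 2*k)*(1/(2*k)) = (-2 + 2*k)/(2*k))
(w(-4)*(-5))*5 = (((-1 - 4)/(-4))*(-5))*5 = (-1/4*(-5)*(-5))*5 = ((5/4)*(-5))*5 = -25/4*5 = -125/4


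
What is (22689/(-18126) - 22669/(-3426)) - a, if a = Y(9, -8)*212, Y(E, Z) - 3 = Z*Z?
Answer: -24492517559/1724991 ≈ -14199.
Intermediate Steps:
Y(E, Z) = 3 + Z² (Y(E, Z) = 3 + Z*Z = 3 + Z²)
a = 14204 (a = (3 + (-8)²)*212 = (3 + 64)*212 = 67*212 = 14204)
(22689/(-18126) - 22669/(-3426)) - a = (22689/(-18126) - 22669/(-3426)) - 1*14204 = (22689*(-1/18126) - 22669*(-1/3426)) - 14204 = (-2521/2014 + 22669/3426) - 14204 = 9254605/1724991 - 14204 = -24492517559/1724991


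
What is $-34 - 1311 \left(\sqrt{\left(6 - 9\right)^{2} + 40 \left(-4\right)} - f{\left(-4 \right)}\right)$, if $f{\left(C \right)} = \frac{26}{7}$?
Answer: $\frac{33848}{7} - 1311 i \sqrt{151} \approx 4835.4 - 16110.0 i$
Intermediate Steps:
$f{\left(C \right)} = \frac{26}{7}$ ($f{\left(C \right)} = 26 \cdot \frac{1}{7} = \frac{26}{7}$)
$-34 - 1311 \left(\sqrt{\left(6 - 9\right)^{2} + 40 \left(-4\right)} - f{\left(-4 \right)}\right) = -34 - 1311 \left(\sqrt{\left(6 - 9\right)^{2} + 40 \left(-4\right)} - \frac{26}{7}\right) = -34 - 1311 \left(\sqrt{\left(-3\right)^{2} - 160} - \frac{26}{7}\right) = -34 - 1311 \left(\sqrt{9 - 160} - \frac{26}{7}\right) = -34 - 1311 \left(\sqrt{-151} - \frac{26}{7}\right) = -34 - 1311 \left(i \sqrt{151} - \frac{26}{7}\right) = -34 - 1311 \left(- \frac{26}{7} + i \sqrt{151}\right) = -34 + \left(\frac{34086}{7} - 1311 i \sqrt{151}\right) = \frac{33848}{7} - 1311 i \sqrt{151}$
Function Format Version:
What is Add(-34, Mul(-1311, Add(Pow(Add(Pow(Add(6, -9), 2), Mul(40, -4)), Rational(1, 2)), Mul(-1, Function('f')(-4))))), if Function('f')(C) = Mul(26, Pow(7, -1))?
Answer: Add(Rational(33848, 7), Mul(-1311, I, Pow(151, Rational(1, 2)))) ≈ Add(4835.4, Mul(-16110., I))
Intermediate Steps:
Function('f')(C) = Rational(26, 7) (Function('f')(C) = Mul(26, Rational(1, 7)) = Rational(26, 7))
Add(-34, Mul(-1311, Add(Pow(Add(Pow(Add(6, -9), 2), Mul(40, -4)), Rational(1, 2)), Mul(-1, Function('f')(-4))))) = Add(-34, Mul(-1311, Add(Pow(Add(Pow(Add(6, -9), 2), Mul(40, -4)), Rational(1, 2)), Mul(-1, Rational(26, 7))))) = Add(-34, Mul(-1311, Add(Pow(Add(Pow(-3, 2), -160), Rational(1, 2)), Rational(-26, 7)))) = Add(-34, Mul(-1311, Add(Pow(Add(9, -160), Rational(1, 2)), Rational(-26, 7)))) = Add(-34, Mul(-1311, Add(Pow(-151, Rational(1, 2)), Rational(-26, 7)))) = Add(-34, Mul(-1311, Add(Mul(I, Pow(151, Rational(1, 2))), Rational(-26, 7)))) = Add(-34, Mul(-1311, Add(Rational(-26, 7), Mul(I, Pow(151, Rational(1, 2)))))) = Add(-34, Add(Rational(34086, 7), Mul(-1311, I, Pow(151, Rational(1, 2))))) = Add(Rational(33848, 7), Mul(-1311, I, Pow(151, Rational(1, 2))))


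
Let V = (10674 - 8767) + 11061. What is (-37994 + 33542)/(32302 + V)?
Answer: -742/7545 ≈ -0.098343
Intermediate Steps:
V = 12968 (V = 1907 + 11061 = 12968)
(-37994 + 33542)/(32302 + V) = (-37994 + 33542)/(32302 + 12968) = -4452/45270 = -4452*1/45270 = -742/7545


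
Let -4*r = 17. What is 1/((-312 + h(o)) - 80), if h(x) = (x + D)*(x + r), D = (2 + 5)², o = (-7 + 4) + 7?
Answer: -4/1621 ≈ -0.0024676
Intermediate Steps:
o = 4 (o = -3 + 7 = 4)
r = -17/4 (r = -¼*17 = -17/4 ≈ -4.2500)
D = 49 (D = 7² = 49)
h(x) = (49 + x)*(-17/4 + x) (h(x) = (x + 49)*(x - 17/4) = (49 + x)*(-17/4 + x))
1/((-312 + h(o)) - 80) = 1/((-312 + (-833/4 + 4² + (179/4)*4)) - 80) = 1/((-312 + (-833/4 + 16 + 179)) - 80) = 1/((-312 - 53/4) - 80) = 1/(-1301/4 - 80) = 1/(-1621/4) = -4/1621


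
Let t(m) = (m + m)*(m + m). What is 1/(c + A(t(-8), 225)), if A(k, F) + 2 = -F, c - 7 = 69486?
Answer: 1/69266 ≈ 1.4437e-5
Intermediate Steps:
c = 69493 (c = 7 + 69486 = 69493)
t(m) = 4*m² (t(m) = (2*m)*(2*m) = 4*m²)
A(k, F) = -2 - F
1/(c + A(t(-8), 225)) = 1/(69493 + (-2 - 1*225)) = 1/(69493 + (-2 - 225)) = 1/(69493 - 227) = 1/69266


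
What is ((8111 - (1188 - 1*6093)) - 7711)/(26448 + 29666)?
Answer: 5305/56114 ≈ 0.094540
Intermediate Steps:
((8111 - (1188 - 1*6093)) - 7711)/(26448 + 29666) = ((8111 - (1188 - 6093)) - 7711)/56114 = ((8111 - 1*(-4905)) - 7711)*(1/56114) = ((8111 + 4905) - 7711)*(1/56114) = (13016 - 7711)*(1/56114) = 5305*(1/56114) = 5305/56114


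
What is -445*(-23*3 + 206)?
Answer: -60965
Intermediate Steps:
-445*(-23*3 + 206) = -445*(-69 + 206) = -445*137 = -60965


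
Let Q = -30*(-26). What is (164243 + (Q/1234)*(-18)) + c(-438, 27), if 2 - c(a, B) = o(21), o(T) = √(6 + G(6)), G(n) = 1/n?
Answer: 101332145/617 - √222/6 ≈ 1.6423e+5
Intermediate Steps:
Q = 780
o(T) = √222/6 (o(T) = √(6 + 1/6) = √(6 + ⅙) = √(37/6) = √222/6)
c(a, B) = 2 - √222/6
(164243 + (Q/1234)*(-18)) + c(-438, 27) = (164243 + (780/1234)*(-18)) + (2 - √222/6) = (164243 + (780*(1/1234))*(-18)) + (2 - √222/6) = (164243 + (390/617)*(-18)) + (2 - √222/6) = (164243 - 7020/617) + (2 - √222/6) = 101330911/617 + (2 - √222/6) = 101332145/617 - √222/6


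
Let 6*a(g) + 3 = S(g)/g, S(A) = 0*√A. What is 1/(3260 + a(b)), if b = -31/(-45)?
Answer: 2/6519 ≈ 0.00030680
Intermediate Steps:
b = 31/45 (b = -31*(-1/45) = 31/45 ≈ 0.68889)
S(A) = 0
a(g) = -½ (a(g) = -½ + (0/g)/6 = -½ + (⅙)*0 = -½ + 0 = -½)
1/(3260 + a(b)) = 1/(3260 - ½) = 1/(6519/2) = 2/6519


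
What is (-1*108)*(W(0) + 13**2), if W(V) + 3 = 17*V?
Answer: -17928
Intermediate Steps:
W(V) = -3 + 17*V
(-1*108)*(W(0) + 13**2) = (-1*108)*((-3 + 17*0) + 13**2) = -108*((-3 + 0) + 169) = -108*(-3 + 169) = -108*166 = -17928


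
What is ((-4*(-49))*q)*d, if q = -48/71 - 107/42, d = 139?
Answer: -18706898/213 ≈ -87826.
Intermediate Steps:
q = -9613/2982 (q = -48*1/71 - 107*1/42 = -48/71 - 107/42 = -9613/2982 ≈ -3.2237)
((-4*(-49))*q)*d = (-4*(-49)*(-9613/2982))*139 = (196*(-9613/2982))*139 = -134582/213*139 = -18706898/213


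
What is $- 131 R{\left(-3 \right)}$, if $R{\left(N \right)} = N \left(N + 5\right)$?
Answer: $786$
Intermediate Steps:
$R{\left(N \right)} = N \left(5 + N\right)$
$- 131 R{\left(-3 \right)} = - 131 \left(- 3 \left(5 - 3\right)\right) = - 131 \left(\left(-3\right) 2\right) = \left(-131\right) \left(-6\right) = 786$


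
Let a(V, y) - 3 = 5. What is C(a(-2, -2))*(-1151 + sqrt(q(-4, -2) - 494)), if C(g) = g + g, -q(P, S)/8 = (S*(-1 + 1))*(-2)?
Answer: -18416 + 16*I*sqrt(494) ≈ -18416.0 + 355.62*I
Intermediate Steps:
a(V, y) = 8 (a(V, y) = 3 + 5 = 8)
q(P, S) = 0 (q(P, S) = -8*S*(-1 + 1)*(-2) = -8*S*0*(-2) = -0*(-2) = -8*0 = 0)
C(g) = 2*g
C(a(-2, -2))*(-1151 + sqrt(q(-4, -2) - 494)) = (2*8)*(-1151 + sqrt(0 - 494)) = 16*(-1151 + sqrt(-494)) = 16*(-1151 + I*sqrt(494)) = -18416 + 16*I*sqrt(494)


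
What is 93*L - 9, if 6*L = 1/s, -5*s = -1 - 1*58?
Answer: -907/118 ≈ -7.6864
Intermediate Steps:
s = 59/5 (s = -(-1 - 1*58)/5 = -(-1 - 58)/5 = -⅕*(-59) = 59/5 ≈ 11.800)
L = 5/354 (L = 1/(6*(59/5)) = (⅙)*(5/59) = 5/354 ≈ 0.014124)
93*L - 9 = 93*(5/354) - 9 = 155/118 - 9 = -907/118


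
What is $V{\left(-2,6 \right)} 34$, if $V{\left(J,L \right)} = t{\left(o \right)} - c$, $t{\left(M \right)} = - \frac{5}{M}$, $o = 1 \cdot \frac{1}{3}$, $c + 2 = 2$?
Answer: $-510$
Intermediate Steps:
$c = 0$ ($c = -2 + 2 = 0$)
$o = \frac{1}{3}$ ($o = 1 \cdot \frac{1}{3} = \frac{1}{3} \approx 0.33333$)
$V{\left(J,L \right)} = -15$ ($V{\left(J,L \right)} = - 5 \frac{1}{\frac{1}{3}} - 0 = \left(-5\right) 3 + 0 = -15 + 0 = -15$)
$V{\left(-2,6 \right)} 34 = \left(-15\right) 34 = -510$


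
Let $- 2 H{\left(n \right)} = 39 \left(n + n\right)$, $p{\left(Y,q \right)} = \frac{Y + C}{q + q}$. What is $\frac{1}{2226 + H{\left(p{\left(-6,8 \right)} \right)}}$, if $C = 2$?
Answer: $\frac{4}{8943} \approx 0.00044728$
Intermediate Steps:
$p{\left(Y,q \right)} = \frac{2 + Y}{2 q}$ ($p{\left(Y,q \right)} = \frac{Y + 2}{q + q} = \frac{2 + Y}{2 q}$)
$H{\left(n \right)} = - 39 n$ ($H{\left(n \right)} = - \frac{39 \left(n + n\right)}{2} = - \frac{39 \cdot 2 n}{2} = - \frac{78 n}{2} = - 39 n$)
$\frac{1}{2226 + H{\left(p{\left(-6,8 \right)} \right)}} = \frac{1}{2226 - 39 \frac{2 - 6}{2 \cdot 8}} = \frac{1}{2226 - 39 \cdot \frac{1}{2} \cdot \frac{1}{8} \left(-4\right)} = \frac{1}{2226 - - \frac{39}{4}} = \frac{1}{2226 + \frac{39}{4}} = \frac{1}{\frac{8943}{4}} = \frac{4}{8943}$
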